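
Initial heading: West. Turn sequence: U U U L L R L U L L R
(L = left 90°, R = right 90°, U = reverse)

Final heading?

Start: West
  U (U-turn (180°)) -> East
  U (U-turn (180°)) -> West
  U (U-turn (180°)) -> East
  L (left (90° counter-clockwise)) -> North
  L (left (90° counter-clockwise)) -> West
  R (right (90° clockwise)) -> North
  L (left (90° counter-clockwise)) -> West
  U (U-turn (180°)) -> East
  L (left (90° counter-clockwise)) -> North
  L (left (90° counter-clockwise)) -> West
  R (right (90° clockwise)) -> North
Final: North

Answer: Final heading: North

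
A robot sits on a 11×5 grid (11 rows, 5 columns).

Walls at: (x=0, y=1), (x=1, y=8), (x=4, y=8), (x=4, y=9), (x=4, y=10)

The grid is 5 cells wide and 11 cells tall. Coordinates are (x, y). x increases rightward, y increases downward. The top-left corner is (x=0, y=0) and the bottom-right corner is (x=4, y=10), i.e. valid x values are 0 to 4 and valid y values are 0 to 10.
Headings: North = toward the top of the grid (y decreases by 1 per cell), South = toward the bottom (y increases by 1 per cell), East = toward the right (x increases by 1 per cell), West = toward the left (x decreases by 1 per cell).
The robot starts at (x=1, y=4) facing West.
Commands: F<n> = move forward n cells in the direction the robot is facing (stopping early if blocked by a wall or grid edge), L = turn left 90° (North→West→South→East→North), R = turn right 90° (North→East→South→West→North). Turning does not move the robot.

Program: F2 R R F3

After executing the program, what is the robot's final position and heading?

Answer: Final position: (x=3, y=4), facing East

Derivation:
Start: (x=1, y=4), facing West
  F2: move forward 1/2 (blocked), now at (x=0, y=4)
  R: turn right, now facing North
  R: turn right, now facing East
  F3: move forward 3, now at (x=3, y=4)
Final: (x=3, y=4), facing East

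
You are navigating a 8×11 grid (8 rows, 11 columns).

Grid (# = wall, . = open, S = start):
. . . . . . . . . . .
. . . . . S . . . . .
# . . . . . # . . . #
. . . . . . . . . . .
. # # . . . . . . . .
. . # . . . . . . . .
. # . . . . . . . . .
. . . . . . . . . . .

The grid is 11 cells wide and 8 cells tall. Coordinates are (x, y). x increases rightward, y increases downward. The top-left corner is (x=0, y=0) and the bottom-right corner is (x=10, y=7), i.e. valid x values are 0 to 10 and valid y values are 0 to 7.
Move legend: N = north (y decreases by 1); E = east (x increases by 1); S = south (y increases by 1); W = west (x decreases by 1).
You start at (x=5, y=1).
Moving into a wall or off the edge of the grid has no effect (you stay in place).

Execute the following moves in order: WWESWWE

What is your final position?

Start: (x=5, y=1)
  W (west): (x=5, y=1) -> (x=4, y=1)
  W (west): (x=4, y=1) -> (x=3, y=1)
  E (east): (x=3, y=1) -> (x=4, y=1)
  S (south): (x=4, y=1) -> (x=4, y=2)
  W (west): (x=4, y=2) -> (x=3, y=2)
  W (west): (x=3, y=2) -> (x=2, y=2)
  E (east): (x=2, y=2) -> (x=3, y=2)
Final: (x=3, y=2)

Answer: Final position: (x=3, y=2)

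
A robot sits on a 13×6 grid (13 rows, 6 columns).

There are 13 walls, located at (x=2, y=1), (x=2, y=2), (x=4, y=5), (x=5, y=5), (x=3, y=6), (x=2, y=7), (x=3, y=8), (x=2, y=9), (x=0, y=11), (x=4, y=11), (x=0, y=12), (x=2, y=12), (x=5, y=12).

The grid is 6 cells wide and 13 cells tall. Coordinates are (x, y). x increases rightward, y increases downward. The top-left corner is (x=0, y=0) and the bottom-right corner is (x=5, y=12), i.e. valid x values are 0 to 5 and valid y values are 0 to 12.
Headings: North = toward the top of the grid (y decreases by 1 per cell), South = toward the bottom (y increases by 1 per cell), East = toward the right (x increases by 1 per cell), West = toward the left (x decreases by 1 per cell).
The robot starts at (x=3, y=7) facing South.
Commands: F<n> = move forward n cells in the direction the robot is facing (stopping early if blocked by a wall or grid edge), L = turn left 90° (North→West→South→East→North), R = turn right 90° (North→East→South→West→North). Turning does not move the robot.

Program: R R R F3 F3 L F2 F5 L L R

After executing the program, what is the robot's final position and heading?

Start: (x=3, y=7), facing South
  R: turn right, now facing West
  R: turn right, now facing North
  R: turn right, now facing East
  F3: move forward 2/3 (blocked), now at (x=5, y=7)
  F3: move forward 0/3 (blocked), now at (x=5, y=7)
  L: turn left, now facing North
  F2: move forward 1/2 (blocked), now at (x=5, y=6)
  F5: move forward 0/5 (blocked), now at (x=5, y=6)
  L: turn left, now facing West
  L: turn left, now facing South
  R: turn right, now facing West
Final: (x=5, y=6), facing West

Answer: Final position: (x=5, y=6), facing West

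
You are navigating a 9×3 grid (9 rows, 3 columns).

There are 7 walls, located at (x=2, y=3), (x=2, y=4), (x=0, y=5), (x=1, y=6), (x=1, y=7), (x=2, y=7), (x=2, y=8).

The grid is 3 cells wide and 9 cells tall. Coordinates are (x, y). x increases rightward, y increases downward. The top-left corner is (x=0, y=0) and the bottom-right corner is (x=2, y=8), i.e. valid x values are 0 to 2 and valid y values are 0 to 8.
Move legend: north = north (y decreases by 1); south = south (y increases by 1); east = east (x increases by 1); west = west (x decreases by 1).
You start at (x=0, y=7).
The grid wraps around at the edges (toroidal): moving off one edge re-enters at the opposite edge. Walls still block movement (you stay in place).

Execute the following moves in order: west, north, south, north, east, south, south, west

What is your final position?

Start: (x=0, y=7)
  west (west): blocked, stay at (x=0, y=7)
  north (north): (x=0, y=7) -> (x=0, y=6)
  south (south): (x=0, y=6) -> (x=0, y=7)
  north (north): (x=0, y=7) -> (x=0, y=6)
  east (east): blocked, stay at (x=0, y=6)
  south (south): (x=0, y=6) -> (x=0, y=7)
  south (south): (x=0, y=7) -> (x=0, y=8)
  west (west): blocked, stay at (x=0, y=8)
Final: (x=0, y=8)

Answer: Final position: (x=0, y=8)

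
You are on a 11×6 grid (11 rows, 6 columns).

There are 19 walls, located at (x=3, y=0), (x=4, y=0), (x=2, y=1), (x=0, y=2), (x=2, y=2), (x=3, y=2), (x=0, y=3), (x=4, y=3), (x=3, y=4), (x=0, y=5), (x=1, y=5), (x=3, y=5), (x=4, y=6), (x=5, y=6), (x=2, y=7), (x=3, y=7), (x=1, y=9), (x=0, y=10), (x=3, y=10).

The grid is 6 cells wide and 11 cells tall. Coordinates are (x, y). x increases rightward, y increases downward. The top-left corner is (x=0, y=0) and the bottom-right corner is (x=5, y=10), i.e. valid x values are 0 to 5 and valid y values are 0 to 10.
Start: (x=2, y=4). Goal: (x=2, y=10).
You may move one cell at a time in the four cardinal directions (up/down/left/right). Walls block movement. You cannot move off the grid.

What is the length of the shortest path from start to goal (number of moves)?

BFS from (x=2, y=4) until reaching (x=2, y=10):
  Distance 0: (x=2, y=4)
  Distance 1: (x=2, y=3), (x=1, y=4), (x=2, y=5)
  Distance 2: (x=1, y=3), (x=3, y=3), (x=0, y=4), (x=2, y=6)
  Distance 3: (x=1, y=2), (x=1, y=6), (x=3, y=6)
  Distance 4: (x=1, y=1), (x=0, y=6), (x=1, y=7)
  Distance 5: (x=1, y=0), (x=0, y=1), (x=0, y=7), (x=1, y=8)
  Distance 6: (x=0, y=0), (x=2, y=0), (x=0, y=8), (x=2, y=8)
  Distance 7: (x=3, y=8), (x=0, y=9), (x=2, y=9)
  Distance 8: (x=4, y=8), (x=3, y=9), (x=2, y=10)  <- goal reached here
One shortest path (8 moves): (x=2, y=4) -> (x=2, y=5) -> (x=2, y=6) -> (x=1, y=6) -> (x=1, y=7) -> (x=1, y=8) -> (x=2, y=8) -> (x=2, y=9) -> (x=2, y=10)

Answer: Shortest path length: 8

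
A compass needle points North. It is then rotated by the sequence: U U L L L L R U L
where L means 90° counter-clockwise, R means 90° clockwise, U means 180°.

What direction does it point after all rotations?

Start: North
  U (U-turn (180°)) -> South
  U (U-turn (180°)) -> North
  L (left (90° counter-clockwise)) -> West
  L (left (90° counter-clockwise)) -> South
  L (left (90° counter-clockwise)) -> East
  L (left (90° counter-clockwise)) -> North
  R (right (90° clockwise)) -> East
  U (U-turn (180°)) -> West
  L (left (90° counter-clockwise)) -> South
Final: South

Answer: Final heading: South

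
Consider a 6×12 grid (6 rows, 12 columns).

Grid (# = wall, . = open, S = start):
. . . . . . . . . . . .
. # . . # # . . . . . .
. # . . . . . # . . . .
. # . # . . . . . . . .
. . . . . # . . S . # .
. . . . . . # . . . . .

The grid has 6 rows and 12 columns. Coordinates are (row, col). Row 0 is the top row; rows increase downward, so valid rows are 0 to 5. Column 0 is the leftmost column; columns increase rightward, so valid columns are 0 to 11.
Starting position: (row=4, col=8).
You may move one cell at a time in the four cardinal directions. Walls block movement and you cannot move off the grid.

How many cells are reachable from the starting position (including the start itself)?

BFS flood-fill from (row=4, col=8):
  Distance 0: (row=4, col=8)
  Distance 1: (row=3, col=8), (row=4, col=7), (row=4, col=9), (row=5, col=8)
  Distance 2: (row=2, col=8), (row=3, col=7), (row=3, col=9), (row=4, col=6), (row=5, col=7), (row=5, col=9)
  Distance 3: (row=1, col=8), (row=2, col=9), (row=3, col=6), (row=3, col=10), (row=5, col=10)
  Distance 4: (row=0, col=8), (row=1, col=7), (row=1, col=9), (row=2, col=6), (row=2, col=10), (row=3, col=5), (row=3, col=11), (row=5, col=11)
  Distance 5: (row=0, col=7), (row=0, col=9), (row=1, col=6), (row=1, col=10), (row=2, col=5), (row=2, col=11), (row=3, col=4), (row=4, col=11)
  Distance 6: (row=0, col=6), (row=0, col=10), (row=1, col=11), (row=2, col=4), (row=4, col=4)
  Distance 7: (row=0, col=5), (row=0, col=11), (row=2, col=3), (row=4, col=3), (row=5, col=4)
  Distance 8: (row=0, col=4), (row=1, col=3), (row=2, col=2), (row=4, col=2), (row=5, col=3), (row=5, col=5)
  Distance 9: (row=0, col=3), (row=1, col=2), (row=3, col=2), (row=4, col=1), (row=5, col=2)
  Distance 10: (row=0, col=2), (row=4, col=0), (row=5, col=1)
  Distance 11: (row=0, col=1), (row=3, col=0), (row=5, col=0)
  Distance 12: (row=0, col=0), (row=2, col=0)
  Distance 13: (row=1, col=0)
Total reachable: 62 (grid has 62 open cells total)

Answer: Reachable cells: 62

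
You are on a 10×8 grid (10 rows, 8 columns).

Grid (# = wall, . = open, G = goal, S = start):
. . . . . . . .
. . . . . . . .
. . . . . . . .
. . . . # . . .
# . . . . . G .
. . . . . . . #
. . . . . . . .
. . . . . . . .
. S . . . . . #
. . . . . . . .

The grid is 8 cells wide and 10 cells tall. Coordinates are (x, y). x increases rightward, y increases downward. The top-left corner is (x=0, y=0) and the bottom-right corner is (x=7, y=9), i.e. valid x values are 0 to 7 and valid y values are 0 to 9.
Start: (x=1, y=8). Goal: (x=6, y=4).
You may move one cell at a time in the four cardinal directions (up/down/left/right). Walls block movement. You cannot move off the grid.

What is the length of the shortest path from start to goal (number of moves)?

Answer: Shortest path length: 9

Derivation:
BFS from (x=1, y=8) until reaching (x=6, y=4):
  Distance 0: (x=1, y=8)
  Distance 1: (x=1, y=7), (x=0, y=8), (x=2, y=8), (x=1, y=9)
  Distance 2: (x=1, y=6), (x=0, y=7), (x=2, y=7), (x=3, y=8), (x=0, y=9), (x=2, y=9)
  Distance 3: (x=1, y=5), (x=0, y=6), (x=2, y=6), (x=3, y=7), (x=4, y=8), (x=3, y=9)
  Distance 4: (x=1, y=4), (x=0, y=5), (x=2, y=5), (x=3, y=6), (x=4, y=7), (x=5, y=8), (x=4, y=9)
  Distance 5: (x=1, y=3), (x=2, y=4), (x=3, y=5), (x=4, y=6), (x=5, y=7), (x=6, y=8), (x=5, y=9)
  Distance 6: (x=1, y=2), (x=0, y=3), (x=2, y=3), (x=3, y=4), (x=4, y=5), (x=5, y=6), (x=6, y=7), (x=6, y=9)
  Distance 7: (x=1, y=1), (x=0, y=2), (x=2, y=2), (x=3, y=3), (x=4, y=4), (x=5, y=5), (x=6, y=6), (x=7, y=7), (x=7, y=9)
  Distance 8: (x=1, y=0), (x=0, y=1), (x=2, y=1), (x=3, y=2), (x=5, y=4), (x=6, y=5), (x=7, y=6)
  Distance 9: (x=0, y=0), (x=2, y=0), (x=3, y=1), (x=4, y=2), (x=5, y=3), (x=6, y=4)  <- goal reached here
One shortest path (9 moves): (x=1, y=8) -> (x=2, y=8) -> (x=3, y=8) -> (x=4, y=8) -> (x=5, y=8) -> (x=6, y=8) -> (x=6, y=7) -> (x=6, y=6) -> (x=6, y=5) -> (x=6, y=4)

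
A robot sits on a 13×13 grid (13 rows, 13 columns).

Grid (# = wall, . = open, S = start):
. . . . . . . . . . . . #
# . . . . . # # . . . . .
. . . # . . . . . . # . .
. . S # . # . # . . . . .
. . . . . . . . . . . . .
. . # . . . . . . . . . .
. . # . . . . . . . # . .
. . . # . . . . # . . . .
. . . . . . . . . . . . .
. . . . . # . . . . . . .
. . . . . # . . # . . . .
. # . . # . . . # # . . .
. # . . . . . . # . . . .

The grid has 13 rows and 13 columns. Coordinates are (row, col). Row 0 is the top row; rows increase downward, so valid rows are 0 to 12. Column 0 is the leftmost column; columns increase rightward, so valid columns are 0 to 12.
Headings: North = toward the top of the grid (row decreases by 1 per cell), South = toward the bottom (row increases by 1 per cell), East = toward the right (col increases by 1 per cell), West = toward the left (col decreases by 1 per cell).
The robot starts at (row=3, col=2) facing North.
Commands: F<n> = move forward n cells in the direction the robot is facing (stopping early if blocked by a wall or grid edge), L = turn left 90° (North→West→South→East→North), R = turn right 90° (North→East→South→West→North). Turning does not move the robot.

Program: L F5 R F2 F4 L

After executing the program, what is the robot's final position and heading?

Start: (row=3, col=2), facing North
  L: turn left, now facing West
  F5: move forward 2/5 (blocked), now at (row=3, col=0)
  R: turn right, now facing North
  F2: move forward 1/2 (blocked), now at (row=2, col=0)
  F4: move forward 0/4 (blocked), now at (row=2, col=0)
  L: turn left, now facing West
Final: (row=2, col=0), facing West

Answer: Final position: (row=2, col=0), facing West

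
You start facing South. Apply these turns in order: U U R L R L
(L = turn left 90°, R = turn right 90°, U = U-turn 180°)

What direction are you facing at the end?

Start: South
  U (U-turn (180°)) -> North
  U (U-turn (180°)) -> South
  R (right (90° clockwise)) -> West
  L (left (90° counter-clockwise)) -> South
  R (right (90° clockwise)) -> West
  L (left (90° counter-clockwise)) -> South
Final: South

Answer: Final heading: South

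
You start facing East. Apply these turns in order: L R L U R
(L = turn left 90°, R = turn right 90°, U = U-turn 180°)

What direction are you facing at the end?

Start: East
  L (left (90° counter-clockwise)) -> North
  R (right (90° clockwise)) -> East
  L (left (90° counter-clockwise)) -> North
  U (U-turn (180°)) -> South
  R (right (90° clockwise)) -> West
Final: West

Answer: Final heading: West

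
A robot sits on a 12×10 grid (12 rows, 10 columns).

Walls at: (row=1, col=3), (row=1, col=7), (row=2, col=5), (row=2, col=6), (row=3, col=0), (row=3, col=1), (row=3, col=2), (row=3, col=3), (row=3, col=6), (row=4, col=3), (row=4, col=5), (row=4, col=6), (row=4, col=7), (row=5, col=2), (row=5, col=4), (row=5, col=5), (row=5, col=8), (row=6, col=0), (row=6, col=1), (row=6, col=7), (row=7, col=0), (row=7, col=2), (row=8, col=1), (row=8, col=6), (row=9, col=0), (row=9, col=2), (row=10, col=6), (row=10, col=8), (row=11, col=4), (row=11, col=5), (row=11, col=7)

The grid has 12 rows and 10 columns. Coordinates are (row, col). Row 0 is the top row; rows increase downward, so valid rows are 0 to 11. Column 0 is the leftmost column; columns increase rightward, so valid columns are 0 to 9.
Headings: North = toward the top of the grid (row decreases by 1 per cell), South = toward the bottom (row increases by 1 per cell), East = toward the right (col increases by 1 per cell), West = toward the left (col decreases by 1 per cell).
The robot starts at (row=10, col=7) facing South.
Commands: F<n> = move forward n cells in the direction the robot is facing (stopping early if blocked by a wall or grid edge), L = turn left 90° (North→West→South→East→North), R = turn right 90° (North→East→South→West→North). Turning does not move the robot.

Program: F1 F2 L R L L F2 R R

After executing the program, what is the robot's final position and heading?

Answer: Final position: (row=8, col=7), facing South

Derivation:
Start: (row=10, col=7), facing South
  F1: move forward 0/1 (blocked), now at (row=10, col=7)
  F2: move forward 0/2 (blocked), now at (row=10, col=7)
  L: turn left, now facing East
  R: turn right, now facing South
  L: turn left, now facing East
  L: turn left, now facing North
  F2: move forward 2, now at (row=8, col=7)
  R: turn right, now facing East
  R: turn right, now facing South
Final: (row=8, col=7), facing South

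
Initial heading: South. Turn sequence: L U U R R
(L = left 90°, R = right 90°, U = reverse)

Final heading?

Answer: Final heading: West

Derivation:
Start: South
  L (left (90° counter-clockwise)) -> East
  U (U-turn (180°)) -> West
  U (U-turn (180°)) -> East
  R (right (90° clockwise)) -> South
  R (right (90° clockwise)) -> West
Final: West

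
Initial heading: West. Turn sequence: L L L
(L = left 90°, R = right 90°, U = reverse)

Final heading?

Start: West
  L (left (90° counter-clockwise)) -> South
  L (left (90° counter-clockwise)) -> East
  L (left (90° counter-clockwise)) -> North
Final: North

Answer: Final heading: North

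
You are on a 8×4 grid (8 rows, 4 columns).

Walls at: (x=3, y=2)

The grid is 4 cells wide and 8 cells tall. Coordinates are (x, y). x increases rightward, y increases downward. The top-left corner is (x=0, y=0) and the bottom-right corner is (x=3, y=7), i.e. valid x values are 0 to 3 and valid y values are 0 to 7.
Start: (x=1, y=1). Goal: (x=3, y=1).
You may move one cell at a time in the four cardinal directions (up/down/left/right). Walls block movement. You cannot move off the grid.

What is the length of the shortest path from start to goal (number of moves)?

Answer: Shortest path length: 2

Derivation:
BFS from (x=1, y=1) until reaching (x=3, y=1):
  Distance 0: (x=1, y=1)
  Distance 1: (x=1, y=0), (x=0, y=1), (x=2, y=1), (x=1, y=2)
  Distance 2: (x=0, y=0), (x=2, y=0), (x=3, y=1), (x=0, y=2), (x=2, y=2), (x=1, y=3)  <- goal reached here
One shortest path (2 moves): (x=1, y=1) -> (x=2, y=1) -> (x=3, y=1)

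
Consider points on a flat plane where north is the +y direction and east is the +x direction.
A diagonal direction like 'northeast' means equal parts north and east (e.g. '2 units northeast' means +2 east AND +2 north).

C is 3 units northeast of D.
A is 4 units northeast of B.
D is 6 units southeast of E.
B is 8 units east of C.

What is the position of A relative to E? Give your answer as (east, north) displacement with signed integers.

Place E at the origin (east=0, north=0).
  D is 6 units southeast of E: delta (east=+6, north=-6); D at (east=6, north=-6).
  C is 3 units northeast of D: delta (east=+3, north=+3); C at (east=9, north=-3).
  B is 8 units east of C: delta (east=+8, north=+0); B at (east=17, north=-3).
  A is 4 units northeast of B: delta (east=+4, north=+4); A at (east=21, north=1).
Therefore A relative to E: (east=21, north=1).

Answer: A is at (east=21, north=1) relative to E.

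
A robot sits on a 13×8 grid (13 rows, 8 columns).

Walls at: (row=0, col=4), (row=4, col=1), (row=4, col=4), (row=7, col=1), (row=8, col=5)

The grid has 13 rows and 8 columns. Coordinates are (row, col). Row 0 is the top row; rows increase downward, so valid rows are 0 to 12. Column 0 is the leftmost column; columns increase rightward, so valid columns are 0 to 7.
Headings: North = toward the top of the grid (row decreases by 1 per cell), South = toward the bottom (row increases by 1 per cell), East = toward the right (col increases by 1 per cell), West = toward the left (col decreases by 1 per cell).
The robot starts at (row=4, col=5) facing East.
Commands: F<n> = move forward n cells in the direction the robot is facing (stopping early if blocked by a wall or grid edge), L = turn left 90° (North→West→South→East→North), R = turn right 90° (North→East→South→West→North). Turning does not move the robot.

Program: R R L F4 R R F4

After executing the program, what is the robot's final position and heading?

Start: (row=4, col=5), facing East
  R: turn right, now facing South
  R: turn right, now facing West
  L: turn left, now facing South
  F4: move forward 3/4 (blocked), now at (row=7, col=5)
  R: turn right, now facing West
  R: turn right, now facing North
  F4: move forward 4, now at (row=3, col=5)
Final: (row=3, col=5), facing North

Answer: Final position: (row=3, col=5), facing North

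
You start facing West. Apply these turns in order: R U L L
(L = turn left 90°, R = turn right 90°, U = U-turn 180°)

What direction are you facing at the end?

Start: West
  R (right (90° clockwise)) -> North
  U (U-turn (180°)) -> South
  L (left (90° counter-clockwise)) -> East
  L (left (90° counter-clockwise)) -> North
Final: North

Answer: Final heading: North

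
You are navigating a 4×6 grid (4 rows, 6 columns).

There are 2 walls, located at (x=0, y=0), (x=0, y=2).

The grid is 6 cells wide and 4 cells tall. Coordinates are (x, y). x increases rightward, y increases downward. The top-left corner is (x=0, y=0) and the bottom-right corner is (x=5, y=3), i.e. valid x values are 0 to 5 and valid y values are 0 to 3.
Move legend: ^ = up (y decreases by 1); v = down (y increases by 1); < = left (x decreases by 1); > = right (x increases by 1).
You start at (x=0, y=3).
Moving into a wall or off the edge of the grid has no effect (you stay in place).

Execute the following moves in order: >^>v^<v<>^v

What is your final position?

Start: (x=0, y=3)
  > (right): (x=0, y=3) -> (x=1, y=3)
  ^ (up): (x=1, y=3) -> (x=1, y=2)
  > (right): (x=1, y=2) -> (x=2, y=2)
  v (down): (x=2, y=2) -> (x=2, y=3)
  ^ (up): (x=2, y=3) -> (x=2, y=2)
  < (left): (x=2, y=2) -> (x=1, y=2)
  v (down): (x=1, y=2) -> (x=1, y=3)
  < (left): (x=1, y=3) -> (x=0, y=3)
  > (right): (x=0, y=3) -> (x=1, y=3)
  ^ (up): (x=1, y=3) -> (x=1, y=2)
  v (down): (x=1, y=2) -> (x=1, y=3)
Final: (x=1, y=3)

Answer: Final position: (x=1, y=3)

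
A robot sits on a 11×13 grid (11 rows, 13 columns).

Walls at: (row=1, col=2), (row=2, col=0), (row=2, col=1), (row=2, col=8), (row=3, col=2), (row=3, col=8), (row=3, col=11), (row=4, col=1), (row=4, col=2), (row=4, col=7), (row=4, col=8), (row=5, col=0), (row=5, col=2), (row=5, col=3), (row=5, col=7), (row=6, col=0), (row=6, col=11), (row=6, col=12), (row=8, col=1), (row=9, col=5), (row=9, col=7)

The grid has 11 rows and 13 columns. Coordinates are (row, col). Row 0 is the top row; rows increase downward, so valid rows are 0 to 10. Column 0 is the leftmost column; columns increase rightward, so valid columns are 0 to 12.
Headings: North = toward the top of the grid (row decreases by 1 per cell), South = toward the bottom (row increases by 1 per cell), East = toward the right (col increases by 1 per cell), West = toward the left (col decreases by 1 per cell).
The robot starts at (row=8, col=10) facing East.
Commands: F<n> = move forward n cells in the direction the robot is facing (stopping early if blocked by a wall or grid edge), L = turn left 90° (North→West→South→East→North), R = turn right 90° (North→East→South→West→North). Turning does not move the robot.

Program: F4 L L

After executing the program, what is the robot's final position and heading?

Start: (row=8, col=10), facing East
  F4: move forward 2/4 (blocked), now at (row=8, col=12)
  L: turn left, now facing North
  L: turn left, now facing West
Final: (row=8, col=12), facing West

Answer: Final position: (row=8, col=12), facing West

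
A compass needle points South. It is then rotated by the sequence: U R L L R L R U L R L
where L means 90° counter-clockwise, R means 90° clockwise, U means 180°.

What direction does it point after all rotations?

Start: South
  U (U-turn (180°)) -> North
  R (right (90° clockwise)) -> East
  L (left (90° counter-clockwise)) -> North
  L (left (90° counter-clockwise)) -> West
  R (right (90° clockwise)) -> North
  L (left (90° counter-clockwise)) -> West
  R (right (90° clockwise)) -> North
  U (U-turn (180°)) -> South
  L (left (90° counter-clockwise)) -> East
  R (right (90° clockwise)) -> South
  L (left (90° counter-clockwise)) -> East
Final: East

Answer: Final heading: East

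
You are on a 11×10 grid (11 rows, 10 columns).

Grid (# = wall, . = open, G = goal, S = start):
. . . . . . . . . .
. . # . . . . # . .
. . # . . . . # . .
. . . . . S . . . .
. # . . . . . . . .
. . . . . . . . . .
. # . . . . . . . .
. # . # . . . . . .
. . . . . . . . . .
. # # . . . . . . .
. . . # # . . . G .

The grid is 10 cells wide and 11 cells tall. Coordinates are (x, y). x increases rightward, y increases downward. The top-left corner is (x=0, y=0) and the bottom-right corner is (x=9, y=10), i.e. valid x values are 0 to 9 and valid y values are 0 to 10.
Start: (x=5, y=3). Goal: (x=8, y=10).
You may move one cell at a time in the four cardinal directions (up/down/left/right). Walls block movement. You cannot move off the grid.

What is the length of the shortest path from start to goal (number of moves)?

Answer: Shortest path length: 10

Derivation:
BFS from (x=5, y=3) until reaching (x=8, y=10):
  Distance 0: (x=5, y=3)
  Distance 1: (x=5, y=2), (x=4, y=3), (x=6, y=3), (x=5, y=4)
  Distance 2: (x=5, y=1), (x=4, y=2), (x=6, y=2), (x=3, y=3), (x=7, y=3), (x=4, y=4), (x=6, y=4), (x=5, y=5)
  Distance 3: (x=5, y=0), (x=4, y=1), (x=6, y=1), (x=3, y=2), (x=2, y=3), (x=8, y=3), (x=3, y=4), (x=7, y=4), (x=4, y=5), (x=6, y=5), (x=5, y=6)
  Distance 4: (x=4, y=0), (x=6, y=0), (x=3, y=1), (x=8, y=2), (x=1, y=3), (x=9, y=3), (x=2, y=4), (x=8, y=4), (x=3, y=5), (x=7, y=5), (x=4, y=6), (x=6, y=6), (x=5, y=7)
  Distance 5: (x=3, y=0), (x=7, y=0), (x=8, y=1), (x=1, y=2), (x=9, y=2), (x=0, y=3), (x=9, y=4), (x=2, y=5), (x=8, y=5), (x=3, y=6), (x=7, y=6), (x=4, y=7), (x=6, y=7), (x=5, y=8)
  Distance 6: (x=2, y=0), (x=8, y=0), (x=1, y=1), (x=9, y=1), (x=0, y=2), (x=0, y=4), (x=1, y=5), (x=9, y=5), (x=2, y=6), (x=8, y=6), (x=7, y=7), (x=4, y=8), (x=6, y=8), (x=5, y=9)
  Distance 7: (x=1, y=0), (x=9, y=0), (x=0, y=1), (x=0, y=5), (x=9, y=6), (x=2, y=7), (x=8, y=7), (x=3, y=8), (x=7, y=8), (x=4, y=9), (x=6, y=9), (x=5, y=10)
  Distance 8: (x=0, y=0), (x=0, y=6), (x=9, y=7), (x=2, y=8), (x=8, y=8), (x=3, y=9), (x=7, y=9), (x=6, y=10)
  Distance 9: (x=0, y=7), (x=1, y=8), (x=9, y=8), (x=8, y=9), (x=7, y=10)
  Distance 10: (x=0, y=8), (x=9, y=9), (x=8, y=10)  <- goal reached here
One shortest path (10 moves): (x=5, y=3) -> (x=6, y=3) -> (x=7, y=3) -> (x=8, y=3) -> (x=8, y=4) -> (x=8, y=5) -> (x=8, y=6) -> (x=8, y=7) -> (x=8, y=8) -> (x=8, y=9) -> (x=8, y=10)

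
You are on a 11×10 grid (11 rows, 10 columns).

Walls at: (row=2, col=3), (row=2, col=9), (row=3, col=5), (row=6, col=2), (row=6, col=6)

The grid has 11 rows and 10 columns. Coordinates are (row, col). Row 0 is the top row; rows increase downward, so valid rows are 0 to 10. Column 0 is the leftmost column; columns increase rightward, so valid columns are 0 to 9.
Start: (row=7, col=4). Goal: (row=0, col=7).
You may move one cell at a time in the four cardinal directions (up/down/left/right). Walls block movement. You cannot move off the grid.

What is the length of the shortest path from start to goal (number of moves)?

BFS from (row=7, col=4) until reaching (row=0, col=7):
  Distance 0: (row=7, col=4)
  Distance 1: (row=6, col=4), (row=7, col=3), (row=7, col=5), (row=8, col=4)
  Distance 2: (row=5, col=4), (row=6, col=3), (row=6, col=5), (row=7, col=2), (row=7, col=6), (row=8, col=3), (row=8, col=5), (row=9, col=4)
  Distance 3: (row=4, col=4), (row=5, col=3), (row=5, col=5), (row=7, col=1), (row=7, col=7), (row=8, col=2), (row=8, col=6), (row=9, col=3), (row=9, col=5), (row=10, col=4)
  Distance 4: (row=3, col=4), (row=4, col=3), (row=4, col=5), (row=5, col=2), (row=5, col=6), (row=6, col=1), (row=6, col=7), (row=7, col=0), (row=7, col=8), (row=8, col=1), (row=8, col=7), (row=9, col=2), (row=9, col=6), (row=10, col=3), (row=10, col=5)
  Distance 5: (row=2, col=4), (row=3, col=3), (row=4, col=2), (row=4, col=6), (row=5, col=1), (row=5, col=7), (row=6, col=0), (row=6, col=8), (row=7, col=9), (row=8, col=0), (row=8, col=8), (row=9, col=1), (row=9, col=7), (row=10, col=2), (row=10, col=6)
  Distance 6: (row=1, col=4), (row=2, col=5), (row=3, col=2), (row=3, col=6), (row=4, col=1), (row=4, col=7), (row=5, col=0), (row=5, col=8), (row=6, col=9), (row=8, col=9), (row=9, col=0), (row=9, col=8), (row=10, col=1), (row=10, col=7)
  Distance 7: (row=0, col=4), (row=1, col=3), (row=1, col=5), (row=2, col=2), (row=2, col=6), (row=3, col=1), (row=3, col=7), (row=4, col=0), (row=4, col=8), (row=5, col=9), (row=9, col=9), (row=10, col=0), (row=10, col=8)
  Distance 8: (row=0, col=3), (row=0, col=5), (row=1, col=2), (row=1, col=6), (row=2, col=1), (row=2, col=7), (row=3, col=0), (row=3, col=8), (row=4, col=9), (row=10, col=9)
  Distance 9: (row=0, col=2), (row=0, col=6), (row=1, col=1), (row=1, col=7), (row=2, col=0), (row=2, col=8), (row=3, col=9)
  Distance 10: (row=0, col=1), (row=0, col=7), (row=1, col=0), (row=1, col=8)  <- goal reached here
One shortest path (10 moves): (row=7, col=4) -> (row=7, col=5) -> (row=7, col=6) -> (row=7, col=7) -> (row=6, col=7) -> (row=5, col=7) -> (row=4, col=7) -> (row=3, col=7) -> (row=2, col=7) -> (row=1, col=7) -> (row=0, col=7)

Answer: Shortest path length: 10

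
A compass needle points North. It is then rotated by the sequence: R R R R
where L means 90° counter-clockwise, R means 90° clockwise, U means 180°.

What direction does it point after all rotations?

Answer: Final heading: North

Derivation:
Start: North
  R (right (90° clockwise)) -> East
  R (right (90° clockwise)) -> South
  R (right (90° clockwise)) -> West
  R (right (90° clockwise)) -> North
Final: North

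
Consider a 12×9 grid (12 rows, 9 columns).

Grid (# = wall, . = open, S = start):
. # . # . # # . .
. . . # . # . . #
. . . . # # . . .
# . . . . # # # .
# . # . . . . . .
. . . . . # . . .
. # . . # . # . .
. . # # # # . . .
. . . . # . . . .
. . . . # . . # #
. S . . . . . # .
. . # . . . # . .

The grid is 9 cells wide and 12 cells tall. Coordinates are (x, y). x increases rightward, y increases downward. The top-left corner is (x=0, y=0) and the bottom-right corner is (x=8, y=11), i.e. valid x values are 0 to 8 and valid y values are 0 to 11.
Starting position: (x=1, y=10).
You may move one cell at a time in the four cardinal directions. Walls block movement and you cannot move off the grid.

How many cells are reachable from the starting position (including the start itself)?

BFS flood-fill from (x=1, y=10):
  Distance 0: (x=1, y=10)
  Distance 1: (x=1, y=9), (x=0, y=10), (x=2, y=10), (x=1, y=11)
  Distance 2: (x=1, y=8), (x=0, y=9), (x=2, y=9), (x=3, y=10), (x=0, y=11)
  Distance 3: (x=1, y=7), (x=0, y=8), (x=2, y=8), (x=3, y=9), (x=4, y=10), (x=3, y=11)
  Distance 4: (x=0, y=7), (x=3, y=8), (x=5, y=10), (x=4, y=11)
  Distance 5: (x=0, y=6), (x=5, y=9), (x=6, y=10), (x=5, y=11)
  Distance 6: (x=0, y=5), (x=5, y=8), (x=6, y=9)
  Distance 7: (x=1, y=5), (x=6, y=8)
  Distance 8: (x=1, y=4), (x=2, y=5), (x=6, y=7), (x=7, y=8)
  Distance 9: (x=1, y=3), (x=3, y=5), (x=2, y=6), (x=7, y=7), (x=8, y=8)
  Distance 10: (x=1, y=2), (x=2, y=3), (x=3, y=4), (x=4, y=5), (x=3, y=6), (x=7, y=6), (x=8, y=7)
  Distance 11: (x=1, y=1), (x=0, y=2), (x=2, y=2), (x=3, y=3), (x=4, y=4), (x=7, y=5), (x=8, y=6)
  Distance 12: (x=0, y=1), (x=2, y=1), (x=3, y=2), (x=4, y=3), (x=5, y=4), (x=7, y=4), (x=6, y=5), (x=8, y=5)
  Distance 13: (x=0, y=0), (x=2, y=0), (x=6, y=4), (x=8, y=4)
  Distance 14: (x=8, y=3)
  Distance 15: (x=8, y=2)
  Distance 16: (x=7, y=2)
  Distance 17: (x=7, y=1), (x=6, y=2)
  Distance 18: (x=7, y=0), (x=6, y=1)
  Distance 19: (x=8, y=0)
Total reachable: 72 (grid has 78 open cells total)

Answer: Reachable cells: 72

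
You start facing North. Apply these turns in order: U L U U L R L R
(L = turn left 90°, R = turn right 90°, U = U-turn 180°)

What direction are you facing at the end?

Start: North
  U (U-turn (180°)) -> South
  L (left (90° counter-clockwise)) -> East
  U (U-turn (180°)) -> West
  U (U-turn (180°)) -> East
  L (left (90° counter-clockwise)) -> North
  R (right (90° clockwise)) -> East
  L (left (90° counter-clockwise)) -> North
  R (right (90° clockwise)) -> East
Final: East

Answer: Final heading: East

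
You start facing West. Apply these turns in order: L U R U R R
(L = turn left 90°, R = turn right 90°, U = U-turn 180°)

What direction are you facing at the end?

Answer: Final heading: East

Derivation:
Start: West
  L (left (90° counter-clockwise)) -> South
  U (U-turn (180°)) -> North
  R (right (90° clockwise)) -> East
  U (U-turn (180°)) -> West
  R (right (90° clockwise)) -> North
  R (right (90° clockwise)) -> East
Final: East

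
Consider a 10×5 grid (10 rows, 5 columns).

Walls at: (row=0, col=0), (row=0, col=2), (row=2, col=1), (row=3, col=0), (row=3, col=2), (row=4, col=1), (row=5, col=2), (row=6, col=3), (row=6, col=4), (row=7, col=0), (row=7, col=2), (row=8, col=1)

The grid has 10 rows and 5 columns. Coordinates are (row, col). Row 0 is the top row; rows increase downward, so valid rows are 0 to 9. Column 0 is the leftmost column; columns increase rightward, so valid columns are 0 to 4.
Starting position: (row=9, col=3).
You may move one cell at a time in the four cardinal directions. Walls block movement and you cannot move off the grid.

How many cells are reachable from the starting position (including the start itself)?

BFS flood-fill from (row=9, col=3):
  Distance 0: (row=9, col=3)
  Distance 1: (row=8, col=3), (row=9, col=2), (row=9, col=4)
  Distance 2: (row=7, col=3), (row=8, col=2), (row=8, col=4), (row=9, col=1)
  Distance 3: (row=7, col=4), (row=9, col=0)
  Distance 4: (row=8, col=0)
Total reachable: 11 (grid has 38 open cells total)

Answer: Reachable cells: 11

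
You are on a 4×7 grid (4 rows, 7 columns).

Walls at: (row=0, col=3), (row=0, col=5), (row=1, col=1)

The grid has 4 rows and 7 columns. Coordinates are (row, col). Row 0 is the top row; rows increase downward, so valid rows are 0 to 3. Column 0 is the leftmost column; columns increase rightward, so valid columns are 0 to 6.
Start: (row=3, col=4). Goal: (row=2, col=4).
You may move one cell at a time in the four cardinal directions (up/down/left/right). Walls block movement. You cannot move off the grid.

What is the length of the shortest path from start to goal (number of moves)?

Answer: Shortest path length: 1

Derivation:
BFS from (row=3, col=4) until reaching (row=2, col=4):
  Distance 0: (row=3, col=4)
  Distance 1: (row=2, col=4), (row=3, col=3), (row=3, col=5)  <- goal reached here
One shortest path (1 moves): (row=3, col=4) -> (row=2, col=4)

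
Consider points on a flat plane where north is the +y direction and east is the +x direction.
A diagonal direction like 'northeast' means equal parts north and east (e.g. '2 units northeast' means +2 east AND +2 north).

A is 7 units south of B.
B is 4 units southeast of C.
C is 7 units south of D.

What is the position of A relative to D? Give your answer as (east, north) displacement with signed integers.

Answer: A is at (east=4, north=-18) relative to D.

Derivation:
Place D at the origin (east=0, north=0).
  C is 7 units south of D: delta (east=+0, north=-7); C at (east=0, north=-7).
  B is 4 units southeast of C: delta (east=+4, north=-4); B at (east=4, north=-11).
  A is 7 units south of B: delta (east=+0, north=-7); A at (east=4, north=-18).
Therefore A relative to D: (east=4, north=-18).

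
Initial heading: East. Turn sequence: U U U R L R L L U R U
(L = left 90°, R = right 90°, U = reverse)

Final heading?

Answer: Final heading: West

Derivation:
Start: East
  U (U-turn (180°)) -> West
  U (U-turn (180°)) -> East
  U (U-turn (180°)) -> West
  R (right (90° clockwise)) -> North
  L (left (90° counter-clockwise)) -> West
  R (right (90° clockwise)) -> North
  L (left (90° counter-clockwise)) -> West
  L (left (90° counter-clockwise)) -> South
  U (U-turn (180°)) -> North
  R (right (90° clockwise)) -> East
  U (U-turn (180°)) -> West
Final: West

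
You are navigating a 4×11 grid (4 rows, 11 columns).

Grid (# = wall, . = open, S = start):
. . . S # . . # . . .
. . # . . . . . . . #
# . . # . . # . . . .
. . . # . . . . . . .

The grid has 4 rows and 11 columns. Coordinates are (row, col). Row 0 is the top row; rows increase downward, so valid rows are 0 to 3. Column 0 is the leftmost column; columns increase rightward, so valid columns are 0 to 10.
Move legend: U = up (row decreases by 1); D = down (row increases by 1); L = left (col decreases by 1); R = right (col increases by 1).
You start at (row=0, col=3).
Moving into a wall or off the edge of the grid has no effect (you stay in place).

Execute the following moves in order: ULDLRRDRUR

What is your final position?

Start: (row=0, col=3)
  U (up): blocked, stay at (row=0, col=3)
  L (left): (row=0, col=3) -> (row=0, col=2)
  D (down): blocked, stay at (row=0, col=2)
  L (left): (row=0, col=2) -> (row=0, col=1)
  R (right): (row=0, col=1) -> (row=0, col=2)
  R (right): (row=0, col=2) -> (row=0, col=3)
  D (down): (row=0, col=3) -> (row=1, col=3)
  R (right): (row=1, col=3) -> (row=1, col=4)
  U (up): blocked, stay at (row=1, col=4)
  R (right): (row=1, col=4) -> (row=1, col=5)
Final: (row=1, col=5)

Answer: Final position: (row=1, col=5)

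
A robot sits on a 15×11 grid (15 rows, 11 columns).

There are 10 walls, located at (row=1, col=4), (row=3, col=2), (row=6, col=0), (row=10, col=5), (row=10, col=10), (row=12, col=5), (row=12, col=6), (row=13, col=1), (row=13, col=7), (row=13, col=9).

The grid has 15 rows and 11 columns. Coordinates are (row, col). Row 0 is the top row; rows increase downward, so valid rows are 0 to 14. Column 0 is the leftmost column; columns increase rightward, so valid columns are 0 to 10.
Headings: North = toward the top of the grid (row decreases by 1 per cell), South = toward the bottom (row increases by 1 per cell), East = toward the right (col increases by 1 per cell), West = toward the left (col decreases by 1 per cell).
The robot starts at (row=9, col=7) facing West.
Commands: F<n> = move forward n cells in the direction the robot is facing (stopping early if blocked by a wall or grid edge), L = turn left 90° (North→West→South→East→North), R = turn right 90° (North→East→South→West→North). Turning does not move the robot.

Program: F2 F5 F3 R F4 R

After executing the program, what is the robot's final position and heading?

Start: (row=9, col=7), facing West
  F2: move forward 2, now at (row=9, col=5)
  F5: move forward 5, now at (row=9, col=0)
  F3: move forward 0/3 (blocked), now at (row=9, col=0)
  R: turn right, now facing North
  F4: move forward 2/4 (blocked), now at (row=7, col=0)
  R: turn right, now facing East
Final: (row=7, col=0), facing East

Answer: Final position: (row=7, col=0), facing East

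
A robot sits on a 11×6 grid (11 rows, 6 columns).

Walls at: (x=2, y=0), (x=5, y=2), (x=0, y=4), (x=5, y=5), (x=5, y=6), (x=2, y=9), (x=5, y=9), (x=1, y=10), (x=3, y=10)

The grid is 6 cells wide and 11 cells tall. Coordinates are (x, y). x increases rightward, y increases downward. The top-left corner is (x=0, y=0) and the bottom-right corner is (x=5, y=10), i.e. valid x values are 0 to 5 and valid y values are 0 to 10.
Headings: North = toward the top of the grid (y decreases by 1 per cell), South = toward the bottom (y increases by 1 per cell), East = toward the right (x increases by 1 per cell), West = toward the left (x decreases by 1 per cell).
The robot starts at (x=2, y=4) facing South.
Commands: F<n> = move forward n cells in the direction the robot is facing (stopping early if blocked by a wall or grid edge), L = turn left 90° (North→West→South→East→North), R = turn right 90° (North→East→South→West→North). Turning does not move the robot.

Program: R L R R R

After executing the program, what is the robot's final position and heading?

Answer: Final position: (x=2, y=4), facing East

Derivation:
Start: (x=2, y=4), facing South
  R: turn right, now facing West
  L: turn left, now facing South
  R: turn right, now facing West
  R: turn right, now facing North
  R: turn right, now facing East
Final: (x=2, y=4), facing East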